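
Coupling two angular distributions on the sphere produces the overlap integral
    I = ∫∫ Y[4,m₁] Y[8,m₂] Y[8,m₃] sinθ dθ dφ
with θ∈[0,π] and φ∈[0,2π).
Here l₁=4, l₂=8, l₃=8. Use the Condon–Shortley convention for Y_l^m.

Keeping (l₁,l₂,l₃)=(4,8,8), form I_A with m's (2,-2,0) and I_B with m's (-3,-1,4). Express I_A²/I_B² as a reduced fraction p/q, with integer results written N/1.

1134/1375

Same 4,8,8: normalisation and zero-m 3j drop out of the ratio.
A: Δ: 4! 4! 12! / 21! → 1/185175900; sum: t=0:+1/49766400 t=1:−1/21772800 t=2:+1/92897280 = -1/66355200; 3j²(4 8 8; 2 -2 0) = Δ·Π!·Σ² = 63/8398  (sign -1)
B: Δ: 4! 4! 12! / 21! → 1/185175900; sum: t=3:−1/139345920 t=4:+1/313528320 = -1/250822656; 3j²(4 8 8; -3 -1 4) = Δ·Π!·Σ² = 1375/151164  (sign -1)
I_A²/I_B² = (63/8398)/(1375/151164) = 1134/1375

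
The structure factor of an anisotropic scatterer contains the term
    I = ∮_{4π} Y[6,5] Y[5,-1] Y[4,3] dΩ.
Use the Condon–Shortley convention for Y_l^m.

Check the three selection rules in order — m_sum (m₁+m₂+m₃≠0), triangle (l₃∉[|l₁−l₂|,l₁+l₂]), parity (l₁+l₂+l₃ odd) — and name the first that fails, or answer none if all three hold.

m_sum

m₁+m₂+m₃ = 5 − 1 + 3 = 7  ✗
triangle: |6−5|=1 ≤ l₃=4 ≤ 6+5=11
parity: l₁+l₂+l₃ = 15 is odd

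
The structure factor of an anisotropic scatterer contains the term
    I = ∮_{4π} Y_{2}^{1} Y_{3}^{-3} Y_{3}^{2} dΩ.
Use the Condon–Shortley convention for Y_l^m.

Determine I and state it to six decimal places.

-0.210261

Checks pass: Σm=0; 8 even; l₃=3∈[1,5].
(2·2+1)(2·3+1)(2·3+1) = 245
Δ: 2! 2! 4! / 9! → 1/3780
sum: t=0:+1/24 t=1:−1/4 t=2:+1/24 = -1/6
3j²(2 3 3; 0 0 0) = Δ·Π!·Σ² = 4/105  (sign +1)
sum: t=0:+1/48 = 1/48
3j²(2 3 3; 1 -3 2) = Δ·Π!·Σ² = 5/84  (sign -1)
combine: 4πI² = 245·4/105·5/84 = 5/9
take √, sign -1: I = -0.21026104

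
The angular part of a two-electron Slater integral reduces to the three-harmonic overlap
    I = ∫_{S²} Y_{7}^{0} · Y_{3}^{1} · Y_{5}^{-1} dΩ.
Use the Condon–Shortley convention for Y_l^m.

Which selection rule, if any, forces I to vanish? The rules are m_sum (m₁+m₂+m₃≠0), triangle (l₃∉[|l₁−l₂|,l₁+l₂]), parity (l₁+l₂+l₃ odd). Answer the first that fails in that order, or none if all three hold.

parity

m₁+m₂+m₃ = 0 + 1 − 1 = 0  ✓
triangle: |7−3|=4 ≤ l₃=5 ≤ 7+3=10  ✓
parity: l₁+l₂+l₃ = 15 is odd  ✗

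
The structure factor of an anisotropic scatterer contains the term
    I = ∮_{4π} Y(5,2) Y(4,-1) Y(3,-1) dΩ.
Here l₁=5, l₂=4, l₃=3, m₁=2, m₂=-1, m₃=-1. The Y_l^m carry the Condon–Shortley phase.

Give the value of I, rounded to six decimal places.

Checks pass: Σm=0; 12 even; l₃=3∈[1,9].
(2·5+1)(2·4+1)(2·3+1) = 693
Δ: 6! 4! 2! / 13! → 1/180180
sum: t=2:+1/576 t=3:−1/144 t=4:+1/576 = -1/288
3j²(5 4 3; 0 0 0) = Δ·Π!·Σ² = 20/1001  (sign +1)
sum: t=1:−1/960 t=2:+1/288 t=3:−1/1728 = 1/540
3j²(5 4 3; 2 -1 -1) = Δ·Π!·Σ² = 128/6435  (sign +1)
combine: 4πI² = 693·20/1001·128/6435 = 512/1859
take √, sign +1: I = 0.14804384

0.148044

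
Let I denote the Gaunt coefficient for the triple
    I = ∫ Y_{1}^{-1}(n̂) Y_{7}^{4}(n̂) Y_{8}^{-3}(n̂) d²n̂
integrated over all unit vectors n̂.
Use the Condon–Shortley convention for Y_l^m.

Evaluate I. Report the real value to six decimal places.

-0.096758

Rules hold: Σm=0, L=16 even, 6≤8≤8.
N = 3·15·17 = 765
Δ = 0!·2!·14!/17! = 1/2040
Racah Σ t=0..0: t=0:+1/25401600 = 1/25401600
⇒ 3j(1 7 8; 0 0 0)² = 8/255, sgn +1
Racah Σ t=0..0: t=0:+1/479001600 = 1/479001600
⇒ 3j(1 7 8; -1 4 -3)² = 1/204, sgn -1
4πI² = N·(3j₀)²·(3jₘ)² = 2/17
I = -1·√(0.117647/4π) = -0.09675772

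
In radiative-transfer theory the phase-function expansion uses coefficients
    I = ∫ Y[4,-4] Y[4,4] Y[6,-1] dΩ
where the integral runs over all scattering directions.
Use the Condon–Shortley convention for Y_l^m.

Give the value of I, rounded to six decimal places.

Σmᵢ = -1 ≠ 0, so the φ-integral vanishes; I = 0

0.000000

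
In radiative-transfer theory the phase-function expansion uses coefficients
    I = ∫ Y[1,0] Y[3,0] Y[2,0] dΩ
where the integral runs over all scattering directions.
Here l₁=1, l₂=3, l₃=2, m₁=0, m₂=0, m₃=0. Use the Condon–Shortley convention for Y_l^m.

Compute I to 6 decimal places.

0.247767

m-sum 0 ✓  L=6 even ✓  2≤2≤4 ✓
Π(2lᵢ+1) = 3×7×5 = 105
triangle coeff Δ(1,3,2) = 1/105
Σ_t [1,1]: t=1:−1/4 = -1/4
(3j)²=3/35 [(1 3 2; 0 0 0)], sign=-1
(m-triple is (0,0,0) — same symbol as above.)
⇒ 4πI² = 27/35
I = (+1)√(27/35/(4π)) = 0.24776670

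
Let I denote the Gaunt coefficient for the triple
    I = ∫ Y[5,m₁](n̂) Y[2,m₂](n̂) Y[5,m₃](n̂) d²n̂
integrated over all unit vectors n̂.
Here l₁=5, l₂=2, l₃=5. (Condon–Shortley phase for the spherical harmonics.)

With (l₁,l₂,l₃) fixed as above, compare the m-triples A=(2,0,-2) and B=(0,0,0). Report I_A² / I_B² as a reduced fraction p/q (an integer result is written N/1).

9/25

Same 5,2,5: normalisation and zero-m 3j drop out of the ratio.
A: Δ: 2! 8! 2! / 13! → 1/38610; sum: t=0:+1/2880 t=1:−1/1440 t=2:+1/20160 = -1/3360; 3j²(5 2 5; 2 0 -2) = Δ·Π!·Σ² = 6/715  (sign +1)
B: Δ: 2! 8! 2! / 13! → 1/38610; sum: t=0:+1/2880 t=1:−1/576 t=2:+1/2880 = -1/960; 3j²(5 2 5; 0 0 0) = Δ·Π!·Σ² = 10/429  (sign +1)
I_A²/I_B² = (6/715)/(10/429) = 9/25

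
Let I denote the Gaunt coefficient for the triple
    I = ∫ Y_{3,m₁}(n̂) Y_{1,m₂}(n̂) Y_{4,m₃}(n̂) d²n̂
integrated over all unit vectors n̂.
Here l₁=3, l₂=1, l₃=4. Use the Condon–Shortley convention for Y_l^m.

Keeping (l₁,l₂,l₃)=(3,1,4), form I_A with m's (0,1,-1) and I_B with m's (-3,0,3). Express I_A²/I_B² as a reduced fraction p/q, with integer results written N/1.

10/7

Same 3,1,4: normalisation and zero-m 3j drop out of the ratio.
A: Δ: 0! 6! 2! / 9! → 1/252; sum: t=0:+1/72 = 1/72; 3j²(3 1 4; 0 1 -1) = Δ·Π!·Σ² = 5/126  (sign -1)
B: Δ: 0! 6! 2! / 9! → 1/252; sum: t=0:+1/720 = 1/720; 3j²(3 1 4; -3 0 3) = Δ·Π!·Σ² = 1/36  (sign -1)
I_A²/I_B² = (5/126)/(1/36) = 10/7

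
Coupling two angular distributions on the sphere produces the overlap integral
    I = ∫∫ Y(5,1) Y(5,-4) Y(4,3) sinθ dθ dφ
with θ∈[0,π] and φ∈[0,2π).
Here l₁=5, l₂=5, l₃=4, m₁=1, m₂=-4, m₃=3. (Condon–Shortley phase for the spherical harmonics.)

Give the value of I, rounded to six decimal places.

-0.168084

Rules hold: Σm=0, L=14 even, 0≤4≤10.
N = 11·11·9 = 1089
Δ = 6!·4!·4!/15! = 1/3153150
Racah Σ t=1..5: t=1:−1/69120 t=2:+1/1728 t=3:−1/576 t=4:+1/1728 t=5:−1/69120 = -7/11520
⇒ 3j(5 5 4; 0 0 0)² = 2/143, sgn -1
Racah Σ t=0..1: t=0:+1/103680 t=1:−1/17280 = -1/20736
⇒ 3j(5 5 4; 1 -4 3)² = 10/429, sgn +1
4πI² = N·(3j₀)²·(3jₘ)² = 60/169
I = -1·√(0.35503/4π) = -0.16808437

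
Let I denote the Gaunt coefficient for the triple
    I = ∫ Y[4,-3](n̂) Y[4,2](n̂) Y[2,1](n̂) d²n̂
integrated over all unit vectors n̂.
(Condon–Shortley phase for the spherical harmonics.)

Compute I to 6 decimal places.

-0.187702

m-sum 0 ✓  L=10 even ✓  0≤2≤8 ✓
Π(2lᵢ+1) = 9×9×5 = 405
triangle coeff Δ(4,4,2) = 1/13860
Σ_t [2,4]: t=2:+1/192 t=3:−1/36 t=4:+1/192 = -5/288
(3j)²=20/693 [(4 4 2; 0 0 0)], sign=-1
Σ_t [5,6]: t=5:−1/240 t=6:+1/1440 = -1/288
(3j)²=5/132 [(4 4 2; -3 2 1)], sign=+1
⇒ 4πI² = 375/847
I = (-1)√(375/847/(4π)) = -0.18770204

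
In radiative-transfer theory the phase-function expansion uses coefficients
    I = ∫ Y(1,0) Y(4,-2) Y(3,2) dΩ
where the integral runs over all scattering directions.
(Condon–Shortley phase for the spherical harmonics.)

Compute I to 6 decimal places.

0.213244

Rules hold: Σm=0, L=8 even, 3≤3≤5.
N = 3·9·7 = 189
Δ = 2!·0!·6!/9! = 1/252
Racah Σ t=1..1: t=1:−1/36 = -1/36
⇒ 3j(1 4 3; 0 0 0)² = 4/63, sgn +1
Racah Σ t=1..1: t=1:−1/120 = -1/120
⇒ 3j(1 4 3; 0 -2 2)² = 1/21, sgn +1
4πI² = N·(3j₀)²·(3jₘ)² = 4/7
I = +1·√(0.571429/4π) = 0.21324362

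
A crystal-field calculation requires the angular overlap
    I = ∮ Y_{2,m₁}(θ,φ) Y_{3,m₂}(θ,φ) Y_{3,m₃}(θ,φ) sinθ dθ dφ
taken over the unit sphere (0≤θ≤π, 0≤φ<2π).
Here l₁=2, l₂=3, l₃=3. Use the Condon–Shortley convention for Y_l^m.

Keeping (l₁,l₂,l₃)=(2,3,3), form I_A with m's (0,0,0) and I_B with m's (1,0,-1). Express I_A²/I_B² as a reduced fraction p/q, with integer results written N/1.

l's match ⇒ only the (l;m) 3-j factors differ between A and B.
A: triangle coeff Δ(2,3,3) = 1/3780; Σ_t [0,2]: t=0:+1/24 t=1:−1/4 t=2:+1/24 = -1/6; (3j)²=4/105 [(2 3 3; 0 0 0)], sign=+1
B: triangle coeff Δ(2,3,3) = 1/3780; Σ_t [0,1]: t=0:+1/12 t=1:−1/8 = -1/24; (3j)²=1/210 [(2 3 3; 1 0 -1)], sign=-1
I_A²/I_B² = (4/105)/(1/210) = 8/1

8/1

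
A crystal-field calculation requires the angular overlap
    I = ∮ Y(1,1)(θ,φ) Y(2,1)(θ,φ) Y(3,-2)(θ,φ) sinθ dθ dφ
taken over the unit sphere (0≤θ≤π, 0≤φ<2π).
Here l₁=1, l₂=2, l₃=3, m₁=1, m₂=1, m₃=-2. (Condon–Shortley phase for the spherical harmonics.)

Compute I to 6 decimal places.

Checks pass: Σm=0; 6 even; l₃=3∈[1,3].
(2·1+1)(2·2+1)(2·3+1) = 105
Δ: 0! 2! 4! / 7! → 1/105
sum: t=0:+1/4 = 1/4
3j²(1 2 3; 0 0 0) = Δ·Π!·Σ² = 3/35  (sign -1)
sum: t=0:+1/12 = 1/12
3j²(1 2 3; 1 1 -2) = Δ·Π!·Σ² = 2/21  (sign -1)
combine: 4πI² = 105·3/35·2/21 = 6/7
take √, sign +1: I = 0.26116903

0.261169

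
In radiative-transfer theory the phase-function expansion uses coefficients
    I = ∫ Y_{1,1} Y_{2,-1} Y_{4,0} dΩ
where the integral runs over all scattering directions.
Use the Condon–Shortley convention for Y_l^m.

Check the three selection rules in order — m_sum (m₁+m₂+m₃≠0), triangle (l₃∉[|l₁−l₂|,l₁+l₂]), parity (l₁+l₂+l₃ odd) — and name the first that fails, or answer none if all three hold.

azimuthal sum: 1 − 1 + 0 = 0  ✓
1 ≤ 4 ≤ 3 (triangle on l)  ✗
L = 1 + 2 + 4 = 7 (odd)

triangle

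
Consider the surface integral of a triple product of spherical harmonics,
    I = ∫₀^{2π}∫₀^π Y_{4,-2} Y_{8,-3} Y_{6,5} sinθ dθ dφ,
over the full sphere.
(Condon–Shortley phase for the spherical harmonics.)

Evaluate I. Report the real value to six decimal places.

Checks pass: Σm=0; 18 even; l₃=6∈[4,12].
(2·4+1)(2·8+1)(2·6+1) = 1989
Δ: 6! 2! 10! / 19! → 1/23279256
sum: t=2:+1/1658880 t=3:−1/518400 t=4:+1/1658880 = -1/1382400
3j²(4 8 6; 0 0 0) = Δ·Π!·Σ² = 504/46189  (sign -1)
sum: t=4:+1/34836480 t=5:−1/435456000 = 23/870912000
3j²(4 8 6; -2 -3 5) = Δ·Π!·Σ² = 5819/705432  (sign -1)
combine: 4πI² = 1989·504/46189·5819/705432 = 14283/79781
take √, sign +1: I = 0.11935897

0.119359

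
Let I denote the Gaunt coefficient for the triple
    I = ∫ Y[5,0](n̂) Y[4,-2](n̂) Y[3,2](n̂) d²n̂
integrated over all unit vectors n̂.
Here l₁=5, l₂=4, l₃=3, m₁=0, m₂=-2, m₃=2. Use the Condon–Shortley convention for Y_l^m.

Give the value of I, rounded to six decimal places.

Checks pass: Σm=0; 12 even; l₃=3∈[1,9].
(2·5+1)(2·4+1)(2·3+1) = 693
Δ: 6! 4! 2! / 13! → 1/180180
sum: t=2:+1/576 t=3:−1/144 t=4:+1/576 = -1/288
3j²(5 4 3; 0 0 0) = Δ·Π!·Σ² = 20/1001  (sign +1)
sum: t=1:−1/2880 t=2:+1/576 = 1/720
3j²(5 4 3; 0 -2 2) = Δ·Π!·Σ² = 80/3003  (sign -1)
combine: 4πI² = 693·20/1001·80/3003 = 4800/13013
take √, sign -1: I = -0.17132746

-0.171327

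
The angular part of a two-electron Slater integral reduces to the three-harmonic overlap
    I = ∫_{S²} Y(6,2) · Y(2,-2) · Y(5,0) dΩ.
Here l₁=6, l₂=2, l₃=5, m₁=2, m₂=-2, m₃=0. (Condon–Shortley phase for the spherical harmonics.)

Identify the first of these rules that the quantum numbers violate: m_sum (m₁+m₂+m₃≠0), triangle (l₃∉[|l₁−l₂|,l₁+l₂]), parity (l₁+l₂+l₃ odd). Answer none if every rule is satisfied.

parity

azimuthal sum: 2 − 2 + 0 = 0  ✓
4 ≤ 5 ≤ 8 (triangle on l)  ✓
L = 6 + 2 + 5 = 13 (odd)  ✗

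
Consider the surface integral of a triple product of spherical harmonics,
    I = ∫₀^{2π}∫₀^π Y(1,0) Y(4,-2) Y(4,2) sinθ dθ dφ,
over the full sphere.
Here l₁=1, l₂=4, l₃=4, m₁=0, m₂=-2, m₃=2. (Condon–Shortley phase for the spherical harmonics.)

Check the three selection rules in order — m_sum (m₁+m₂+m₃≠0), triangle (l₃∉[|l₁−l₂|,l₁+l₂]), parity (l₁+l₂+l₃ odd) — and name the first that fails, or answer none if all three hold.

parity

Σmᵢ = 0  ✓
l₃∈[|l₁−l₂|,l₁+l₂]=[3,5], have l₃=4  ✓
Σlᵢ = 9 ⇒ odd  ✗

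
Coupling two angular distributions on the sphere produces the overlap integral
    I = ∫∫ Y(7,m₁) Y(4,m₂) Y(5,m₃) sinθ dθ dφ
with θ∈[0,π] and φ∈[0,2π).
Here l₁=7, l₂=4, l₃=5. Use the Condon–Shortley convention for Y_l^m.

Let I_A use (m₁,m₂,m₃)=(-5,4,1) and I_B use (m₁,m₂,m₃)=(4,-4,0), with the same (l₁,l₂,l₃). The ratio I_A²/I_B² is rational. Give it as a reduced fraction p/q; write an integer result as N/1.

l's match ⇒ only the (l;m) 3-j factors differ between A and B.
A: triangle coeff Δ(7,4,5) = 1/6126120; Σ_t [6,6]: t=6:+1/2073600 = 1/2073600; (3j)²=28/1105 [(7 4 5; -5 4 1)], sign=+1
B: triangle coeff Δ(7,4,5) = 1/6126120; Σ_t [0,0]: t=0:+1/1036800 = 1/1036800; (3j)²=14/663 [(7 4 5; 4 -4 0)], sign=-1
I_A²/I_B² = (28/1105)/(14/663) = 6/5

6/5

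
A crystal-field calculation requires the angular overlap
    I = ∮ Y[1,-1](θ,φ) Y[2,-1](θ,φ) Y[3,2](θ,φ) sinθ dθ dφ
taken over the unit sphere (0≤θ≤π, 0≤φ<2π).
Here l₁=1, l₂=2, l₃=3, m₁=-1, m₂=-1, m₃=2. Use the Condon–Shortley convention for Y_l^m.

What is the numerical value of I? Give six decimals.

0.261169

Rules hold: Σm=0, L=6 even, 1≤3≤3.
N = 3·5·7 = 105
Δ = 0!·2!·4!/7! = 1/105
Racah Σ t=0..0: t=0:+1/4 = 1/4
⇒ 3j(1 2 3; 0 0 0)² = 3/35, sgn -1
Racah Σ t=0..0: t=0:+1/12 = 1/12
⇒ 3j(1 2 3; -1 -1 2)² = 2/21, sgn -1
4πI² = N·(3j₀)²·(3jₘ)² = 6/7
I = +1·√(0.857143/4π) = 0.26116903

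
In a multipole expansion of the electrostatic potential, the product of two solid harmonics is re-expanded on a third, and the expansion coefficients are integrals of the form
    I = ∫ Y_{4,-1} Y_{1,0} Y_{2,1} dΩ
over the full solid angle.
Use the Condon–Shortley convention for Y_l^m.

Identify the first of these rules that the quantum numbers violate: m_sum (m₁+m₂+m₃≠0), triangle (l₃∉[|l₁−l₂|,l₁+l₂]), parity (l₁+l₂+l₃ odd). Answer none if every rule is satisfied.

m₁+m₂+m₃ = -1 + 0 + 1 = 0  ✓
triangle: |4−1|=3 ≤ l₃=2 ≤ 4+1=5  ✗
parity: l₁+l₂+l₃ = 7 is odd

triangle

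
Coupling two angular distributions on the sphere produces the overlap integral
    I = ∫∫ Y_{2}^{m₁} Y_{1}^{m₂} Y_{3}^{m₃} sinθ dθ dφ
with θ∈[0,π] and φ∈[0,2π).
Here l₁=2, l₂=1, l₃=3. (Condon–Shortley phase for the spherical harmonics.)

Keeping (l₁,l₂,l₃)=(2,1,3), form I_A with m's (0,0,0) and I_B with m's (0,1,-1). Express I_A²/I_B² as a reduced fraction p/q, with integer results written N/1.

Shared (l₁,l₂,l₃)=(2,1,3): N and (l;000)² cancel in I_A²/I_B².
A: Δ = 0!·4!·2!/7! = 1/105; Racah Σ t=0..0: t=0:+1/4 = 1/4; ⇒ 3j(2 1 3; 0 0 0)² = 3/35, sgn -1
B: Δ = 0!·4!·2!/7! = 1/105; Racah Σ t=0..0: t=0:+1/8 = 1/8; ⇒ 3j(2 1 3; 0 1 -1)² = 2/35, sgn +1
I_A²/I_B² = (3/35)/(2/35) = 3/2

3/2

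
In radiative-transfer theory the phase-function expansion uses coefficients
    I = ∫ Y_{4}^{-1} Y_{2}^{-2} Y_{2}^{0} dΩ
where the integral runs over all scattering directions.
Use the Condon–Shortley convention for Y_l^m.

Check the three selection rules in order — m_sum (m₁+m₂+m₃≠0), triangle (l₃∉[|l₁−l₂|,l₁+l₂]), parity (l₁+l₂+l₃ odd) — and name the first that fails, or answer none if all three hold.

Σmᵢ = -3  ✗
l₃∈[|l₁−l₂|,l₁+l₂]=[2,6], have l₃=2
Σlᵢ = 8 ⇒ even

m_sum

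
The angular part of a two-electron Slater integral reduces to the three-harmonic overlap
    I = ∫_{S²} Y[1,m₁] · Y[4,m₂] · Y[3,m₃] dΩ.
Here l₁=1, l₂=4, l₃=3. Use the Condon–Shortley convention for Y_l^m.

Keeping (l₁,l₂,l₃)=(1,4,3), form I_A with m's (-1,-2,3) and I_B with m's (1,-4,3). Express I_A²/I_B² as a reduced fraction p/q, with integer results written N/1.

Same 1,4,3: normalisation and zero-m 3j drop out of the ratio.
A: Δ: 2! 0! 6! / 9! → 1/252; sum: t=2:+1/1440 = 1/1440; 3j²(1 4 3; -1 -2 3) = Δ·Π!·Σ² = 1/252  (sign +1)
B: Δ: 2! 0! 6! / 9! → 1/252; sum: t=0:+1/1440 = 1/1440; 3j²(1 4 3; 1 -4 3) = Δ·Π!·Σ² = 1/9  (sign +1)
I_A²/I_B² = (1/252)/(1/9) = 1/28

1/28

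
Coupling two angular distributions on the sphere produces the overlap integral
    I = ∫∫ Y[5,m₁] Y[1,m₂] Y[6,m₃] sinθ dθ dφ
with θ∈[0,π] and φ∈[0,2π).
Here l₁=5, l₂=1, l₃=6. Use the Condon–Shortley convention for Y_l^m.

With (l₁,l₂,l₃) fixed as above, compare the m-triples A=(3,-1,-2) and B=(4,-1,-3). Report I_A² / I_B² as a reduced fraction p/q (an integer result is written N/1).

2/1

l's match ⇒ only the (l;m) 3-j factors differ between A and B.
A: triangle coeff Δ(5,1,6) = 1/858; Σ_t [0,0]: t=0:+1/161280 = 1/161280; (3j)²=1/143 [(5 1 6; 3 -1 -2)], sign=+1
B: triangle coeff Δ(5,1,6) = 1/858; Σ_t [0,0]: t=0:+1/725760 = 1/725760; (3j)²=1/286 [(5 1 6; 4 -1 -3)], sign=-1
I_A²/I_B² = (1/143)/(1/286) = 2/1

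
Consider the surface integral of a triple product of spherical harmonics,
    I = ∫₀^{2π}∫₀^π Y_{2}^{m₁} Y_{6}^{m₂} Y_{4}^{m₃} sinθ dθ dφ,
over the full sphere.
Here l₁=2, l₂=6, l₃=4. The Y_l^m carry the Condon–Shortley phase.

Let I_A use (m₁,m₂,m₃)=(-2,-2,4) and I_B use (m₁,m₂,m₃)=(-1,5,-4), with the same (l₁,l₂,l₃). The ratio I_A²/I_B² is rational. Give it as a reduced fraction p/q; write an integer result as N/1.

Shared (l₁,l₂,l₃)=(2,6,4): N and (l;000)² cancel in I_A²/I_B².
A: Δ = 4!·0!·8!/13! = 1/6435; Racah Σ t=4..4: t=4:+1/967680 = 1/967680; ⇒ 3j(2 6 4; -2 -2 4)² = 1/6435, sgn +1
B: Δ = 4!·0!·8!/13! = 1/6435; Racah Σ t=3..3: t=3:−1/241920 = -1/241920; ⇒ 3j(2 6 4; -1 5 -4)² = 1/39, sgn -1
I_A²/I_B² = (1/6435)/(1/39) = 1/165

1/165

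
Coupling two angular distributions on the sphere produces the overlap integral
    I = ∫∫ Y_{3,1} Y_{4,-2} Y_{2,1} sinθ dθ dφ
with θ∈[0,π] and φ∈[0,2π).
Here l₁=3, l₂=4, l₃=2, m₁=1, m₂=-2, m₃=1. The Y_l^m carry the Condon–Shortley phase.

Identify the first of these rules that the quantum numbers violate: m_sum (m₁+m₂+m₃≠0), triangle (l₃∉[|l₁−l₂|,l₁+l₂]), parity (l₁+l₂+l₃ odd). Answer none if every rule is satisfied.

azimuthal sum: 1 − 2 + 1 = 0  ✓
1 ≤ 2 ≤ 7 (triangle on l)  ✓
L = 3 + 4 + 2 = 9 (odd)  ✗

parity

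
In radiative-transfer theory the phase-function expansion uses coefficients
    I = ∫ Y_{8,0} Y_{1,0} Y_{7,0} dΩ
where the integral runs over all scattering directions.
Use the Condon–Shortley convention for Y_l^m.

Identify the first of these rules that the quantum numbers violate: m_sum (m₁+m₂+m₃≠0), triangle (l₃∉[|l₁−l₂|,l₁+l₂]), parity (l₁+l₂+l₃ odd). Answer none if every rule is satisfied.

m₁+m₂+m₃ = 0 + 0 + 0 = 0  ✓
triangle: |8−1|=7 ≤ l₃=7 ≤ 8+1=9  ✓
parity: l₁+l₂+l₃ = 16 is even  ✓

none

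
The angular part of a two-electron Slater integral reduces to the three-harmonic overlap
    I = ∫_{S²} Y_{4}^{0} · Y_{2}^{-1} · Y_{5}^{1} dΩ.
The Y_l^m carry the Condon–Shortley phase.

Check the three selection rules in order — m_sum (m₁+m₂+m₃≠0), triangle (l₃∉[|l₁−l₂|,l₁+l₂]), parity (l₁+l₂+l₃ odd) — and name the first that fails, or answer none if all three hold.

m₁+m₂+m₃ = 0 − 1 + 1 = 0  ✓
triangle: |4−2|=2 ≤ l₃=5 ≤ 4+2=6  ✓
parity: l₁+l₂+l₃ = 11 is odd  ✗

parity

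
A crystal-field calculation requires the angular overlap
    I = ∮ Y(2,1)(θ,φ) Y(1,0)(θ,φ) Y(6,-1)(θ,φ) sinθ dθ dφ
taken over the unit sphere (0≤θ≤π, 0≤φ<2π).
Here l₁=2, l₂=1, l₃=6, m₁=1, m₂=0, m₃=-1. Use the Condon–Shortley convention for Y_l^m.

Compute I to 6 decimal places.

|2−1|≤6≤2+1 violated ⇒ I = 0

0.000000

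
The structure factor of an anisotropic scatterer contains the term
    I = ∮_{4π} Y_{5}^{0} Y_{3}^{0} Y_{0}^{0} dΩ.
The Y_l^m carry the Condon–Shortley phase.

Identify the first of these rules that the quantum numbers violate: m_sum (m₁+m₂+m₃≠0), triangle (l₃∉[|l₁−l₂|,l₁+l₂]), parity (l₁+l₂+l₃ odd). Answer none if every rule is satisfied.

Σmᵢ = 0  ✓
l₃∈[|l₁−l₂|,l₁+l₂]=[2,8], have l₃=0  ✗
Σlᵢ = 8 ⇒ even

triangle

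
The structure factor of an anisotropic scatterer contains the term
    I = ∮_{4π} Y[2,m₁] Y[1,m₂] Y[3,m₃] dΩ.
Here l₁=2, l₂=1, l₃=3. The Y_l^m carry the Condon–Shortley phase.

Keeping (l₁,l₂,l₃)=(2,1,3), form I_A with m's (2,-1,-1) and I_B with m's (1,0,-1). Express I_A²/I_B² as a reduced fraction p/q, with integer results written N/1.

1/8

Shared (l₁,l₂,l₃)=(2,1,3): N and (l;000)² cancel in I_A²/I_B².
A: Δ = 0!·4!·2!/7! = 1/105; Racah Σ t=0..0: t=0:+1/48 = 1/48; ⇒ 3j(2 1 3; 2 -1 -1)² = 1/105, sgn +1
B: Δ = 0!·4!·2!/7! = 1/105; Racah Σ t=0..0: t=0:+1/6 = 1/6; ⇒ 3j(2 1 3; 1 0 -1)² = 8/105, sgn +1
I_A²/I_B² = (1/105)/(8/105) = 1/8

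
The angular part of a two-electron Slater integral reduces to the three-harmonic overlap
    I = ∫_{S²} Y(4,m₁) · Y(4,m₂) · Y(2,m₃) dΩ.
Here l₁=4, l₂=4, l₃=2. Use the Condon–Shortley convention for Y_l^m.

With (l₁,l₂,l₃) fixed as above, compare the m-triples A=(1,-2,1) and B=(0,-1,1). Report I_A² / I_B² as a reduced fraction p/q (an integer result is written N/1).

Shared (l₁,l₂,l₃)=(4,4,2): N and (l;000)² cancel in I_A²/I_B².
A: Δ = 6!·2!·2!/11! = 1/13860; Racah Σ t=1..2: t=1:−1/240 t=2:+1/96 = 1/160; ⇒ 3j(4 4 2; 1 -2 1)² = 27/1540, sgn -1
B: Δ = 6!·2!·2!/11! = 1/13860; Racah Σ t=2..3: t=2:+1/96 t=3:−1/72 = -1/288; ⇒ 3j(4 4 2; 0 -1 1)² = 1/462, sgn +1
I_A²/I_B² = (27/1540)/(1/462) = 81/10

81/10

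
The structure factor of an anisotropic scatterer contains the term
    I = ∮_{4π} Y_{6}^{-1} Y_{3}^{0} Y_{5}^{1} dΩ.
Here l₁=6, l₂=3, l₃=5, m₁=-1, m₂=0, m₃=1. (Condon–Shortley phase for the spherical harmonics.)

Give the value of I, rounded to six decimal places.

Rules hold: Σm=0, L=14 even, 3≤5≤9.
N = 13·7·11 = 1001
Δ = 4!·8!·2!/15! = 1/675675
Racah Σ t=1..3: t=1:−1/8640 t=2:+1/2304 t=3:−1/8640 = 7/34560
⇒ 3j(6 3 5; 0 0 0)² = 7/429, sgn -1
Racah Σ t=1..3: t=1:−1/17280 t=2:+1/2880 t=3:−1/6912 = 1/6912
⇒ 3j(6 3 5; -1 0 1)² = 5/429, sgn +1
4πI² = N·(3j₀)²·(3jₘ)² = 245/1287
I = -1·√(0.190365/4π) = -0.12308038

-0.123080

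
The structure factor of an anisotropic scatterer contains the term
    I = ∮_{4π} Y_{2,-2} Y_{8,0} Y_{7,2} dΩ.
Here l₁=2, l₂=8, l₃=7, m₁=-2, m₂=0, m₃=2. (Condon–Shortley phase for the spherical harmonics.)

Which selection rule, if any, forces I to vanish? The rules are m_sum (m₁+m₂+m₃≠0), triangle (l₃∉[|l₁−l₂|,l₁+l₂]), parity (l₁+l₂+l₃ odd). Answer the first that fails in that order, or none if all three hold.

Σmᵢ = 0  ✓
l₃∈[|l₁−l₂|,l₁+l₂]=[6,10], have l₃=7  ✓
Σlᵢ = 17 ⇒ odd  ✗

parity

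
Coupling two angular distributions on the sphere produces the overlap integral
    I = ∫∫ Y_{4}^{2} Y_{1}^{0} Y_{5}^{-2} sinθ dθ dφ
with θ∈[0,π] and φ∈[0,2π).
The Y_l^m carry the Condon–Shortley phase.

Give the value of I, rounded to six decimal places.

m-sum 0 ✓  L=10 even ✓  3≤5≤5 ✓
Π(2lᵢ+1) = 9×3×11 = 297
triangle coeff Δ(4,1,5) = 1/495
Σ_t [0,0]: t=0:+1/576 = 1/576
(3j)²=5/99 [(4 1 5; 0 0 0)], sign=-1
Σ_t [0,0]: t=0:+1/1440 = 1/1440
(3j)²=7/165 [(4 1 5; 2 0 -2)], sign=-1
⇒ 4πI² = 7/11
I = (+1)√(7/11/(4π)) = 0.22503380

0.225034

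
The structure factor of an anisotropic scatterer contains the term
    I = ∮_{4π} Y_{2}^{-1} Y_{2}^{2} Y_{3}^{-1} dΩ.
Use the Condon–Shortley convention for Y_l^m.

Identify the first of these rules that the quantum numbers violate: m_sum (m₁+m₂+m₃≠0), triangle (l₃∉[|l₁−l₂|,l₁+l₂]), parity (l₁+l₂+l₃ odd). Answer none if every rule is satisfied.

parity

Σmᵢ = 0  ✓
l₃∈[|l₁−l₂|,l₁+l₂]=[0,4], have l₃=3  ✓
Σlᵢ = 7 ⇒ odd  ✗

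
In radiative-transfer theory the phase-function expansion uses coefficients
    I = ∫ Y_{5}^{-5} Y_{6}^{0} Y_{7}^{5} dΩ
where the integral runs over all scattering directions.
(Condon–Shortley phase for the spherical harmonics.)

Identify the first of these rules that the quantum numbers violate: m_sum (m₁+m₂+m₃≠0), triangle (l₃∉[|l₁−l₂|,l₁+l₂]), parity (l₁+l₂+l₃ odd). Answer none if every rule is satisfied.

m₁+m₂+m₃ = -5 + 0 + 5 = 0  ✓
triangle: |5−6|=1 ≤ l₃=7 ≤ 5+6=11  ✓
parity: l₁+l₂+l₃ = 18 is even  ✓

none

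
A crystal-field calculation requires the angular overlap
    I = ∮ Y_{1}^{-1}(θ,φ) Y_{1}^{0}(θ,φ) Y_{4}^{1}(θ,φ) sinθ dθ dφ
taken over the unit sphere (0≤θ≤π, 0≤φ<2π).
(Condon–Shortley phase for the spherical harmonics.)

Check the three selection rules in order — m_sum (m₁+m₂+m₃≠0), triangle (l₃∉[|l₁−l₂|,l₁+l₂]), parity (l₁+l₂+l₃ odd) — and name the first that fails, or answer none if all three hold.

triangle

m₁+m₂+m₃ = -1 + 0 + 1 = 0  ✓
triangle: |1−1|=0 ≤ l₃=4 ≤ 1+1=2  ✗
parity: l₁+l₂+l₃ = 6 is even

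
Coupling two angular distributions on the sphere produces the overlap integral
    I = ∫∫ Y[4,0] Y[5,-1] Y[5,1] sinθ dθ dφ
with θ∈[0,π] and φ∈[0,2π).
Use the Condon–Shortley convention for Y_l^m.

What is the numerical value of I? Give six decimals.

m-sum 0 ✓  L=14 even ✓  1≤5≤9 ✓
Π(2lᵢ+1) = 9×11×11 = 1089
triangle coeff Δ(4,5,5) = 1/3153150
Σ_t [0,4]: t=0:+1/69120 t=1:−1/1728 t=2:+1/576 t=3:−1/1728 t=4:+1/69120 = 7/11520
(3j)²=2/143 [(4 5 5; 0 0 0)], sign=-1
Σ_t [0,4]: t=0:+1/27648 t=1:−1/1296 t=2:+1/768 t=3:−1/4320 t=4:+1/414720 = 7/20736
(3j)²=8/1287 [(4 5 5; 0 -1 1)], sign=+1
⇒ 4πI² = 16/169
I = (-1)√(16/169/(4π)) = -0.08679840

-0.086798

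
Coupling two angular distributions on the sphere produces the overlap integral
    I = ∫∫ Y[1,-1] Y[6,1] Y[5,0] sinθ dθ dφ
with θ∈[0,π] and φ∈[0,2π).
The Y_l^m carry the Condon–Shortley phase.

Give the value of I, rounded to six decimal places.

m-sum 0 ✓  L=12 even ✓  5≤5≤7 ✓
Π(2lᵢ+1) = 3×13×11 = 429
triangle coeff Δ(1,6,5) = 1/858
Σ_t [1,1]: t=1:−1/14400 = -1/14400
(3j)²=6/143 [(1 6 5; 0 0 0)], sign=+1
Σ_t [2,2]: t=2:+1/28800 = 1/28800
(3j)²=7/286 [(1 6 5; -1 1 0)], sign=-1
⇒ 4πI² = 63/143
I = (-1)√(63/143/(4π)) = -0.18723944

-0.187239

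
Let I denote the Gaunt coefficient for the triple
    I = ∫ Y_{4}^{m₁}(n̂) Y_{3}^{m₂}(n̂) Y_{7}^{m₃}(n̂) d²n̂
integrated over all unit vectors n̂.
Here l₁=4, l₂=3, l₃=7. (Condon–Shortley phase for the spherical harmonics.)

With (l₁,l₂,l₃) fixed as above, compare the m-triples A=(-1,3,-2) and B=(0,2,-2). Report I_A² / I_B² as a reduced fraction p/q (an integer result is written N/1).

l's match ⇒ only the (l;m) 3-j factors differ between A and B.
A: triangle coeff Δ(4,3,7) = 1/45045; Σ_t [0,0]: t=0:+1/518400 = 1/518400; (3j)²=4/2145 [(4 3 7; -1 3 -2)], sign=-1
B: triangle coeff Δ(4,3,7) = 1/45045; Σ_t [0,0]: t=0:+1/69120 = 1/69120; (3j)²=2/143 [(4 3 7; 0 2 -2)], sign=-1
I_A²/I_B² = (4/2145)/(2/143) = 2/15

2/15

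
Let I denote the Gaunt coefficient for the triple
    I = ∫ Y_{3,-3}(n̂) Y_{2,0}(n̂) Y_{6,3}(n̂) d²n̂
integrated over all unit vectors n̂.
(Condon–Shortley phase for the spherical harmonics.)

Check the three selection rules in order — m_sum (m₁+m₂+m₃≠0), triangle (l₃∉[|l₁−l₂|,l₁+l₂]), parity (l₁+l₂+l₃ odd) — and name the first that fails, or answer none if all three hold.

m₁+m₂+m₃ = -3 + 0 + 3 = 0  ✓
triangle: |3−2|=1 ≤ l₃=6 ≤ 3+2=5  ✗
parity: l₁+l₂+l₃ = 11 is odd

triangle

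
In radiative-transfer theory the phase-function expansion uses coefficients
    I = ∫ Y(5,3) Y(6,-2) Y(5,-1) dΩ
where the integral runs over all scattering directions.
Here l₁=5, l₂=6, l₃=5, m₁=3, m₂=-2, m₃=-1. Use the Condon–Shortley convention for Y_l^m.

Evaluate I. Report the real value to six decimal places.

-0.106727

Checks pass: Σm=0; 16 even; l₃=5∈[1,11].
(2·5+1)(2·6+1)(2·5+1) = 1573
Δ: 6! 4! 6! / 17! → 1/28588560
sum: t=1:−1/345600 t=2:+1/13824 t=3:−1/5184 t=4:+1/13824 t=5:−1/345600 = -7/129600
3j²(5 6 5; 0 0 0) = Δ·Π!·Σ² = 80/7293  (sign +1)
sum: t=0:+1/138240 t=1:−1/25920 t=2:+1/55296 = -11/829440
3j²(5 6 5; 3 -2 -1) = Δ·Π!·Σ² = 11/1326  (sign -1)
combine: 4πI² = 1573·80/7293·11/1326 = 4840/33813
take √, sign -1: I = -0.10672739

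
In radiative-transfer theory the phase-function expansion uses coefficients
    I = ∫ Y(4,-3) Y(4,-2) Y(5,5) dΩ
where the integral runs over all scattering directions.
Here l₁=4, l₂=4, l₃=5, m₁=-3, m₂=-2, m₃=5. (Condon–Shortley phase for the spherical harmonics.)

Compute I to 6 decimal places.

l₁+l₂+l₃=13 is odd: 3j(l;000)=0 ⇒ I=0

0.000000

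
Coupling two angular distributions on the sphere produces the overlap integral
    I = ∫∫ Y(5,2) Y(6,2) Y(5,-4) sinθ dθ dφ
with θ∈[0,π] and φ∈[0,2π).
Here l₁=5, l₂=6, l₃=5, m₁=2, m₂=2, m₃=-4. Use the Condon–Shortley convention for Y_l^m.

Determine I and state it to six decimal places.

Checks pass: Σm=0; 16 even; l₃=5∈[1,11].
(2·5+1)(2·6+1)(2·5+1) = 1573
Δ: 6! 4! 6! / 17! → 1/28588560
sum: t=1:−1/345600 t=2:+1/13824 t=3:−1/5184 t=4:+1/13824 t=5:−1/345600 = -7/129600
3j²(5 6 5; 0 0 0) = Δ·Π!·Σ² = 80/7293  (sign +1)
sum: t=2:+1/207360 t=3:−1/103680 = -1/207360
3j²(5 6 5; 2 2 -4) = Δ·Π!·Σ² = 21/2431  (sign +1)
combine: 4πI² = 1573·80/7293·21/2431 = 560/3757
take √, sign +1: I = 0.10891018

0.108910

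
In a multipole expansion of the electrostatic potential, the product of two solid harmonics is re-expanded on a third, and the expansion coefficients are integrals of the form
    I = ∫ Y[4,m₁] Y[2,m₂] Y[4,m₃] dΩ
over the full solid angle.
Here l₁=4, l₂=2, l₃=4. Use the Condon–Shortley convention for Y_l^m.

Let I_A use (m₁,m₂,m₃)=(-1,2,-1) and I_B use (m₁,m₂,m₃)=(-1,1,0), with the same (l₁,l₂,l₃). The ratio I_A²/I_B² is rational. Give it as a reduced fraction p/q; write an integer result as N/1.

20/1

l's match ⇒ only the (l;m) 3-j factors differ between A and B.
A: triangle coeff Δ(4,2,4) = 1/13860; Σ_t [2,2]: t=2:+1/144 = 1/144; (3j)²=10/231 [(4 2 4; -1 2 -1)], sign=-1
B: triangle coeff Δ(4,2,4) = 1/13860; Σ_t [1,2]: t=1:−1/96 t=2:+1/72 = 1/288; (3j)²=1/462 [(4 2 4; -1 1 0)], sign=+1
I_A²/I_B² = (10/231)/(1/462) = 20/1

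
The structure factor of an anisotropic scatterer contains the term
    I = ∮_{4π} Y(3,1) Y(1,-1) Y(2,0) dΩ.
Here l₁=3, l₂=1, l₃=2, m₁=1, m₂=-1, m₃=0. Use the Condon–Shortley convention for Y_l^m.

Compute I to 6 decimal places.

-0.202301

Checks pass: Σm=0; 6 even; l₃=2∈[2,4].
(2·3+1)(2·1+1)(2·2+1) = 105
Δ: 2! 4! 0! / 7! → 1/105
sum: t=1:−1/4 = -1/4
3j²(3 1 2; 0 0 0) = Δ·Π!·Σ² = 3/35  (sign -1)
sum: t=0:+1/8 = 1/8
3j²(3 1 2; 1 -1 0) = Δ·Π!·Σ² = 2/35  (sign +1)
combine: 4πI² = 105·3/35·2/35 = 18/35
take √, sign -1: I = -0.20230066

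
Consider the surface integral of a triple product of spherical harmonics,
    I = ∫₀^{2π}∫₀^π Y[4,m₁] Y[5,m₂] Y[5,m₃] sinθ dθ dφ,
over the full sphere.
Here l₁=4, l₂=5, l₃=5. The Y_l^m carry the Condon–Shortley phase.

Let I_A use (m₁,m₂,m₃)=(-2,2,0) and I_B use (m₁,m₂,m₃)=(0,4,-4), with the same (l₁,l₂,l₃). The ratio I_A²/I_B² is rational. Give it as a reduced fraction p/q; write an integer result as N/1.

Same 4,5,5: normalisation and zero-m 3j drop out of the ratio.
A: Δ: 4! 4! 6! / 15! → 1/3153150; sum: t=2:+1/11520 t=3:−1/1728 t=4:+1/3456 = -7/34560; 3j²(4 5 5; -2 2 0) = Δ·Π!·Σ² = 7/858  (sign +1)
B: Δ: 4! 4! 6! / 15! → 1/3153150; sum: t=3:−1/25920 t=4:+1/69120 = -1/41472; 3j²(4 5 5; 0 4 -4) = Δ·Π!·Σ² = 2/143  (sign +1)
I_A²/I_B² = (7/858)/(2/143) = 7/12

7/12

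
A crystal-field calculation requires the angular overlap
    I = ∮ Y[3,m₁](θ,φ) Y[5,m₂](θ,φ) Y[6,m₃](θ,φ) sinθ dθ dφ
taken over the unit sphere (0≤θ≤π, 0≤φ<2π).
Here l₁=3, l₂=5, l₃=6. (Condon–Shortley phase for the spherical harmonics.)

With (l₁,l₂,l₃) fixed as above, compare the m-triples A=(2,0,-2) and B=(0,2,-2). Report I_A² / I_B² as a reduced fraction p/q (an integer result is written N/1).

7/4

l's match ⇒ only the (l;m) 3-j factors differ between A and B.
A: triangle coeff Δ(3,5,6) = 1/675675; Σ_t [0,1]: t=0:+1/8640 t=1:−1/13824 = 1/23040; (3j)²=2/429 [(3 5 6; 2 0 -2)], sign=+1
B: triangle coeff Δ(3,5,6) = 1/675675; Σ_t [0,2]: t=0:+1/60480 t=1:−1/5760 t=2:+1/8640 = -1/24192; (3j)²=8/3003 [(3 5 6; 0 2 -2)], sign=-1
I_A²/I_B² = (2/429)/(8/3003) = 7/4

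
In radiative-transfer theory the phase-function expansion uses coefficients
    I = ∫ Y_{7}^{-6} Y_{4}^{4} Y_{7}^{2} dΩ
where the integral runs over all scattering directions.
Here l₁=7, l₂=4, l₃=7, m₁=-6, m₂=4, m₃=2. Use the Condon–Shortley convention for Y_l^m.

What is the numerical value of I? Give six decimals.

Rules hold: Σm=0, L=18 even, 3≤7≤11.
N = 15·9·15 = 2025
Δ = 4!·10!·4!/19! = 1/58198140
Racah Σ t=0..4: t=0:+1/17418240 t=1:−1/622080 t=2:+1/230400 t=3:−1/622080 t=4:+1/17418240 = 1/806400
⇒ 3j(7 4 7; 0 0 0)² = 2268/230945, sgn -1
Racah Σ t=4..4: t=4:+1/209018880 = 1/209018880
⇒ 3j(7 4 7; -6 4 2)² = 25/5814, sgn -1
4πI² = N·(3j₀)²·(3jₘ)² = 1275750/14919047
I = +1·√(0.0855115/4π) = 0.08249114

0.082491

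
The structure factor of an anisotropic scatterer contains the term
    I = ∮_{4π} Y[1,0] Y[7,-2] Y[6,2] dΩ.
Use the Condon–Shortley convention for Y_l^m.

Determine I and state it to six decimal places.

Rules hold: Σm=0, L=14 even, 6≤6≤8.
N = 3·15·13 = 585
Δ = 2!·0!·12!/15! = 1/1365
Racah Σ t=1..1: t=1:−1/518400 = -1/518400
⇒ 3j(1 7 6; 0 0 0)² = 7/195, sgn -1
Racah Σ t=1..1: t=1:−1/967680 = -1/967680
⇒ 3j(1 7 6; 0 -2 2)² = 3/91, sgn -1
4πI² = N·(3j₀)²·(3jₘ)² = 9/13
I = +1·√(0.692308/4π) = 0.23471705

0.234717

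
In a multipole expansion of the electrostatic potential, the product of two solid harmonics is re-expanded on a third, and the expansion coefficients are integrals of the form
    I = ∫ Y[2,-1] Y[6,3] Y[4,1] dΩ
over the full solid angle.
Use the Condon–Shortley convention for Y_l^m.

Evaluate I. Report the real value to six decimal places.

0.000000

-1 + 3 + 1 = 3 ≠ 0: azimuthal integral kills it; I = 0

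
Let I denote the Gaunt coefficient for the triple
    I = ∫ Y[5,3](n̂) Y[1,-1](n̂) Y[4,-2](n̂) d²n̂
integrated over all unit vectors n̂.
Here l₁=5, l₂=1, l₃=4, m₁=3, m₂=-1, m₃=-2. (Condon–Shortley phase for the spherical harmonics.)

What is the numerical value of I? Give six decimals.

Rules hold: Σm=0, L=10 even, 4≤4≤6.
N = 11·3·9 = 297
Δ = 2!·8!·0!/11! = 1/495
Racah Σ t=1..1: t=1:−1/576 = -1/576
⇒ 3j(5 1 4; 0 0 0)² = 5/99, sgn -1
Racah Σ t=0..0: t=0:+1/2880 = 1/2880
⇒ 3j(5 1 4; 3 -1 -2)² = 28/495, sgn +1
4πI² = N·(3j₀)²·(3jₘ)² = 28/33
I = -1·√(0.848485/4π) = -0.25984664

-0.259847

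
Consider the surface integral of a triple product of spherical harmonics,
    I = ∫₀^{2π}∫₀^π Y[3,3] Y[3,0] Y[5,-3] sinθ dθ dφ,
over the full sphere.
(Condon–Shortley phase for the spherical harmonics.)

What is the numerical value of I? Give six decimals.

Σlᵢ=11 odd — θ-integrand is odd under cosθ→−cosθ; I=0

0.000000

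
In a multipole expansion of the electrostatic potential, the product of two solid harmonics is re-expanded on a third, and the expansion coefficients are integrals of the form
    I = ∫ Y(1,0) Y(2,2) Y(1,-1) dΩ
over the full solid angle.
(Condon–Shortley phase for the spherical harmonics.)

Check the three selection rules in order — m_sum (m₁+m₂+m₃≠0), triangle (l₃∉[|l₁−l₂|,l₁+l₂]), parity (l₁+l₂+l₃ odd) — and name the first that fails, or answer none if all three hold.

Σmᵢ = 1  ✗
l₃∈[|l₁−l₂|,l₁+l₂]=[1,3], have l₃=1
Σlᵢ = 4 ⇒ even

m_sum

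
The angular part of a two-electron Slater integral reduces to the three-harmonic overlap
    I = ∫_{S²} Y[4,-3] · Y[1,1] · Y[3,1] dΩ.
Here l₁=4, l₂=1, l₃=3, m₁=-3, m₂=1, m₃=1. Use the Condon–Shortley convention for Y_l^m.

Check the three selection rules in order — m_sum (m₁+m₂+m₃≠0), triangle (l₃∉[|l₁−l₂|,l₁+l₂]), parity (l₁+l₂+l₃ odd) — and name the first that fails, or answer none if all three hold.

Σmᵢ = -1  ✗
l₃∈[|l₁−l₂|,l₁+l₂]=[3,5], have l₃=3
Σlᵢ = 8 ⇒ even

m_sum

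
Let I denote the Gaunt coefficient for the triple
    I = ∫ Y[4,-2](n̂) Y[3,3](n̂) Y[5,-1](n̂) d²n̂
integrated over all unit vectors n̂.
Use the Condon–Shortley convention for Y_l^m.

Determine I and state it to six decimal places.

0.143662

m-sum 0 ✓  L=12 even ✓  1≤5≤7 ✓
Π(2lᵢ+1) = 9×7×11 = 693
triangle coeff Δ(4,3,5) = 1/180180
Σ_t [0,2]: t=0:+1/576 t=1:−1/144 t=2:+1/576 = -1/288
(3j)²=20/1001 [(4 3 5; 0 0 0)], sign=+1
Σ_t [2,2]: t=2:+1/2304 = 1/2304
(3j)²=75/4004 [(4 3 5; -2 3 -1)], sign=+1
⇒ 4πI² = 3375/13013
I = (+1)√(3375/13013/(4π)) = 0.14366244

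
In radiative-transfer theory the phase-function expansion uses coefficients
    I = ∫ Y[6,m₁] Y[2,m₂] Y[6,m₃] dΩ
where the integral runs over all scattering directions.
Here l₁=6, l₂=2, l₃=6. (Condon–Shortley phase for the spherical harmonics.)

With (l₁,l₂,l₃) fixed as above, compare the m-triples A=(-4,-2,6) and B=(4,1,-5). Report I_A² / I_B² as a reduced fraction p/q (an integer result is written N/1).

Shared (l₁,l₂,l₃)=(6,2,6): N and (l;000)² cancel in I_A²/I_B².
A: Δ = 2!·10!·2!/15! = 1/90090; Racah Σ t=0..0: t=0:+1/14515200 = 1/14515200; ⇒ 3j(6 2 6; -4 -2 6)² = 2/455, sgn +1
B: Δ = 2!·10!·2!/15! = 1/90090; Racah Σ t=1..2: t=1:−1/725760 t=2:+1/7257600 = -1/806400; ⇒ 3j(6 2 6; 4 1 -5)² = 27/910, sgn +1
I_A²/I_B² = (2/455)/(27/910) = 4/27

4/27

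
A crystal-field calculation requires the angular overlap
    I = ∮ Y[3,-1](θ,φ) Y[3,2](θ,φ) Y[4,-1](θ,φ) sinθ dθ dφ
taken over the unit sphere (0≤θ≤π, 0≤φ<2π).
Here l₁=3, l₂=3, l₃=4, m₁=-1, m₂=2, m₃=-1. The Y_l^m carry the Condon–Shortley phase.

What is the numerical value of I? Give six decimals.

Checks pass: Σm=0; 10 even; l₃=4∈[0,6].
(2·3+1)(2·3+1)(2·4+1) = 441
Δ: 2! 4! 4! / 11! → 1/34650
sum: t=0:+1/72 t=1:−1/16 t=2:+1/72 = -5/144
3j²(3 3 4; 0 0 0) = Δ·Π!·Σ² = 2/77  (sign -1)
sum: t=1:−1/144 t=2:+1/48 = 1/72
3j²(3 3 4; -1 2 -1) = Δ·Π!·Σ² = 16/693  (sign -1)
combine: 4πI² = 441·2/77·16/693 = 32/121
take √, sign +1: I = 0.14506992

0.145070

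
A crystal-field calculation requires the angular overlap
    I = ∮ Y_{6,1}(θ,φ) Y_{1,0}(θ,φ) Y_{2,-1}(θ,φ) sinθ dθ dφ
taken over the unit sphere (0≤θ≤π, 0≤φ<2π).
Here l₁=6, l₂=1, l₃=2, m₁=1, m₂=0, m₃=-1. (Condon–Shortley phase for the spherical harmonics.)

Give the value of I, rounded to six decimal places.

|6−1|≤2≤6+1 violated ⇒ I = 0

0.000000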